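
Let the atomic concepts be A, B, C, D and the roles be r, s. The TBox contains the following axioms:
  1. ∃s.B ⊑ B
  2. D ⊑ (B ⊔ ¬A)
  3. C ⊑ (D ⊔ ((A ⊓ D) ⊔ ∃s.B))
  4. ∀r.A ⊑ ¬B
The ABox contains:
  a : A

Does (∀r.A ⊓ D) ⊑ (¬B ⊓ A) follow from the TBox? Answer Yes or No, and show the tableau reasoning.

1. (∀r.A ⊓ D) ⊑ (¬B ⊓ A)  ⇔  ((∀r.A ⊓ D) ⊓ (B ⊔ ¬A)) unsat w.r.t. T
   apply at x₀: ∀r.A⊑¬B
   open: L(x₀) ⊇ {D, ¬A, ¬B, ¬C, ∀r.A, …}
2. Hence (∀r.A ⊓ D) ⊑ (¬B ⊓ A): not entailed.

No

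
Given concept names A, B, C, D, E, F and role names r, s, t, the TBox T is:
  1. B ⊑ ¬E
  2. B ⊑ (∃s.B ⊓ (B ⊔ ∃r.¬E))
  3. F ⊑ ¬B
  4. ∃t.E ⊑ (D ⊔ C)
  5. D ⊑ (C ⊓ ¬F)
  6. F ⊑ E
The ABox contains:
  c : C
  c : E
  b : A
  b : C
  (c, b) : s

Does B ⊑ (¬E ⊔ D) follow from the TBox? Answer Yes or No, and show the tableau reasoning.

Yes

1. B ⊑ (¬E ⊔ D)  ⇔  (B ⊓ (E ⊓ ¬D)) unsat w.r.t. T
   all branches close; clash {E, ¬E} at x₀
2. Hence B ⊑ (¬E ⊔ D): entailed.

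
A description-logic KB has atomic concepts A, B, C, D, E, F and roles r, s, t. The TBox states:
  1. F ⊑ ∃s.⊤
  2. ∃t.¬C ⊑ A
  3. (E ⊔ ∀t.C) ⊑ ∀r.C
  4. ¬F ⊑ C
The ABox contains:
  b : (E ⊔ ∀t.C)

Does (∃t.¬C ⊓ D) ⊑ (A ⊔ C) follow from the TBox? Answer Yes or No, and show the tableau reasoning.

1. (∃t.¬C ⊓ D) ⊑ (A ⊔ C)  ⇔  ((∃t.¬C ⊓ D) ⊓ (¬A ⊓ ¬C)) unsat w.r.t. T
   all branches close; clash {C, ¬C} at x₀
2. Hence (∃t.¬C ⊓ D) ⊑ (A ⊔ C): entailed.

Yes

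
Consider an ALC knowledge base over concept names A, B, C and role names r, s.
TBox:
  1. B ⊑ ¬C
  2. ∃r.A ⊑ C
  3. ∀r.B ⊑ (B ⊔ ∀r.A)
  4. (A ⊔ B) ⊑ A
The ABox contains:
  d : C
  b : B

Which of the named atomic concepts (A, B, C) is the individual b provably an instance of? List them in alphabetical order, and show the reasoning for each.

{A, B}

1. b : A?  L(b) = {B} ∪ {¬A}
   clash {A, ¬A} at b — b ∈ A
2. b : B?  L(b) = {B} ∪ {¬B}
   clash {B, ¬B} at b — b ∈ B
3. b : C?  L(b) = {B} ∪ {¬C}
   open: L(b) ⊇ {A, B, ¬C, ∀r.¬A, ∃r.¬B} (+ ∃-successors) — b ∉ C possible
4. Entailed for b: {A, B}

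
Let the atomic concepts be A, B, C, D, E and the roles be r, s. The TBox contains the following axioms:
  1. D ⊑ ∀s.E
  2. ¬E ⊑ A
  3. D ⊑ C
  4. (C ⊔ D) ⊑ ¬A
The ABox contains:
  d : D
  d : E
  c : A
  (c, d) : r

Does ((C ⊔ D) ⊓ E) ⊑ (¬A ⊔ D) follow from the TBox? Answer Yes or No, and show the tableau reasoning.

1. ((C ⊔ D) ⊓ E) ⊑ (¬A ⊔ D)  ⇔  (((C ⊔ D) ⊓ E) ⊓ (A ⊓ ¬D)) unsat w.r.t. T
   all branches close; clash {D, ¬D} at x₀
2. Hence ((C ⊔ D) ⊓ E) ⊑ (¬A ⊔ D): entailed.

Yes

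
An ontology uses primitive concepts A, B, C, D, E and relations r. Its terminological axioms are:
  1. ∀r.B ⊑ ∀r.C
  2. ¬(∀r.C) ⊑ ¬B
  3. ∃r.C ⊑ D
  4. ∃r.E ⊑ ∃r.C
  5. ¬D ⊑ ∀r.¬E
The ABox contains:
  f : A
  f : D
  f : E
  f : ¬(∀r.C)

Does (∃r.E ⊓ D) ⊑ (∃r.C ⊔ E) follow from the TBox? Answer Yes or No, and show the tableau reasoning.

Yes

1. (∃r.E ⊓ D) ⊑ (∃r.C ⊔ E)  ⇔  ((∃r.E ⊓ D) ⊓ (∀r.¬C ⊓ ¬E)) unsat w.r.t. T
   all branches close; clash {C, ¬C} at an ∃-successor
2. Hence (∃r.E ⊓ D) ⊑ (∃r.C ⊔ E): entailed.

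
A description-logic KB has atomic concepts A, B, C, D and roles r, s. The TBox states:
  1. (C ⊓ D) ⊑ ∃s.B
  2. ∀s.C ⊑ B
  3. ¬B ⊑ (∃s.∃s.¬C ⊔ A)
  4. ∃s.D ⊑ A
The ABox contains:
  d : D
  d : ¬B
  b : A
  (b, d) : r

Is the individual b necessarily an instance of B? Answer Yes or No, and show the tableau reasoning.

1. b : B?  L(b) = {A} ∪ {¬B}
   apply at b: ¬B⊑(∃s.∃s.¬C ⊔ A)
   open: L(b) ⊇ {A, ¬B, ¬C, ∃s.¬C} (+ ∃-successors) — b ∉ B possible
2. Hence b : B: not entailed.

No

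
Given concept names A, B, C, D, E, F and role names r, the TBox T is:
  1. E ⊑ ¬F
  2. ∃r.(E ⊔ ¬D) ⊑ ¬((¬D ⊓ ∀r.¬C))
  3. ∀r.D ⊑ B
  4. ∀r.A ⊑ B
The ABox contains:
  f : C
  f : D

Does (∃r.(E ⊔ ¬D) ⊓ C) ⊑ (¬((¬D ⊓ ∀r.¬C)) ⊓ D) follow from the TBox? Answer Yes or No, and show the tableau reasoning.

1. (∃r.(E ⊔ ¬D) ⊓ C) ⊑ (¬((¬D ⊓ ∀r.¬C)) ⊓ D)  ⇔  ((∃r.(E ⊔ ¬D) ⊓ C) ⊓ ((¬D ⊓ ∀r.¬C) ⊔ ¬D)) unsat w.r.t. T
   apply at x₀: ∃r.(E ⊔ ¬D)⊑¬((¬D ⊓ ∀r.¬C))
   open: L(x₀) ⊇ {C, ¬D, ¬E, ∃r.(E ⊔ ¬D), ∃r.C, …} (+ ∃-successors)
2. Hence (∃r.(E ⊔ ¬D) ⊓ C) ⊑ (¬((¬D ⊓ ∀r.¬C)) ⊓ D): not entailed.

No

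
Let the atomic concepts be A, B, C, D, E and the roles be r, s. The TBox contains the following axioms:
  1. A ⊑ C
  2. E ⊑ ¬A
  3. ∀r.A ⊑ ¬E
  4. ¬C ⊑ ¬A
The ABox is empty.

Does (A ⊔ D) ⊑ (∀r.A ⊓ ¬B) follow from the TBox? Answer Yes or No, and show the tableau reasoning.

No

1. (A ⊔ D) ⊑ (∀r.A ⊓ ¬B)  ⇔  ((A ⊔ D) ⊓ (∃r.¬A ⊔ B)) unsat w.r.t. T
   open: L(x₀) ⊇ {A, C, ¬E, ∃r.¬A} (+ ∃-successors)
2. Hence (A ⊔ D) ⊑ (∀r.A ⊓ ¬B): not entailed.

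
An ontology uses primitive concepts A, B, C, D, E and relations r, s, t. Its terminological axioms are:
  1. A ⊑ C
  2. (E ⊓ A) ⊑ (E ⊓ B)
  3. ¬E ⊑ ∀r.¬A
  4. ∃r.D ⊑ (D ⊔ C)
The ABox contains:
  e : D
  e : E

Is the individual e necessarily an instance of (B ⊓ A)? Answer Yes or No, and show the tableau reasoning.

No

1. e : (B ⊓ A)?  L(e) = {D, E} ∪ {(¬B ⊔ ¬A)}
   open: L(e) ⊇ {D, E, ¬A, ∀r.¬D} — e ∉ (B ⊓ A) possible
2. Hence e : (B ⊓ A): not entailed.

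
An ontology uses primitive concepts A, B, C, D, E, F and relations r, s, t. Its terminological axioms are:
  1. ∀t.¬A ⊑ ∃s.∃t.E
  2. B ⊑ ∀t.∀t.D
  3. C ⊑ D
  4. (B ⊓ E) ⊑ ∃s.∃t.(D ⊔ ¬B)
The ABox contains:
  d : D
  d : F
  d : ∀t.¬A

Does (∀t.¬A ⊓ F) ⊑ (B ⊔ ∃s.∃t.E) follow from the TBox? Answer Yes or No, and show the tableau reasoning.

Yes

1. (∀t.¬A ⊓ F) ⊑ (B ⊔ ∃s.∃t.E)  ⇔  ((∀t.¬A ⊓ F) ⊓ (¬B ⊓ ∀s.∀t.¬E)) unsat w.r.t. T
   all branches close; clash {E, ¬E} at an ∃-successor
2. Hence (∀t.¬A ⊓ F) ⊑ (B ⊔ ∃s.∃t.E): entailed.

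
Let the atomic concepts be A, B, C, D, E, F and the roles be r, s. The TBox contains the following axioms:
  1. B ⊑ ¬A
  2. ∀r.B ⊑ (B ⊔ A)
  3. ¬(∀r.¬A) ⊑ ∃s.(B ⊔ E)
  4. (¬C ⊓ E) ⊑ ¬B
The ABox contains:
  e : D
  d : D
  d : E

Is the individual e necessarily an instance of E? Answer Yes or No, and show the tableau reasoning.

1. e : E?  L(e) = {D} ∪ {¬E}
   open: L(e) ⊇ {D, ¬B, ¬E, ∀r.¬A, ∃r.¬B} (+ ∃-successors) — e ∉ E possible
2. Hence e : E: not entailed.

No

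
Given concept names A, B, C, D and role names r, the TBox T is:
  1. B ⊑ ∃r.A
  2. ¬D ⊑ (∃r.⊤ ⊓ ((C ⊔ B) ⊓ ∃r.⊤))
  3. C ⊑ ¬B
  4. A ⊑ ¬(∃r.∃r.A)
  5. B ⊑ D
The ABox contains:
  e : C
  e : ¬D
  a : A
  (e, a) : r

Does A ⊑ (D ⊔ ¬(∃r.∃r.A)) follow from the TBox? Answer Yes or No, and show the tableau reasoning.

1. A ⊑ (D ⊔ ¬(∃r.∃r.A))  ⇔  (A ⊓ (¬D ⊓ ∃r.∃r.A)) unsat w.r.t. T
   all branches close; clash {D, ¬D} at x₀
2. Hence A ⊑ (D ⊔ ¬(∃r.∃r.A)): entailed.

Yes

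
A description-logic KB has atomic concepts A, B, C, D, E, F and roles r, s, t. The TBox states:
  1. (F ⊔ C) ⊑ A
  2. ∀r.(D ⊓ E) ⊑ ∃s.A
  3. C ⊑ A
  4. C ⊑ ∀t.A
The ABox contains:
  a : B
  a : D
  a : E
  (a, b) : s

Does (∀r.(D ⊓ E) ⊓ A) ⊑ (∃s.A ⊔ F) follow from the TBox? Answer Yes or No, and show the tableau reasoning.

1. (∀r.(D ⊓ E) ⊓ A) ⊑ (∃s.A ⊔ F)  ⇔  ((∀r.(D ⊓ E) ⊓ A) ⊓ (∀s.¬A ⊓ ¬F)) unsat w.r.t. T
   all branches close; clash {A, ¬A} at an ∃-successor
2. Hence (∀r.(D ⊓ E) ⊓ A) ⊑ (∃s.A ⊔ F): entailed.

Yes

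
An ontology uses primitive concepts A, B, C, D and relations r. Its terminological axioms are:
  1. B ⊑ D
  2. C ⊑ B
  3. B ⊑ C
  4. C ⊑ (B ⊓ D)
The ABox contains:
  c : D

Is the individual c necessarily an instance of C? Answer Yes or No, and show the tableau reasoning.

1. c : C?  L(c) = {D} ∪ {¬C}
   open: L(c) ⊇ {D, ¬B, ¬C} — c ∉ C possible
2. Hence c : C: not entailed.

No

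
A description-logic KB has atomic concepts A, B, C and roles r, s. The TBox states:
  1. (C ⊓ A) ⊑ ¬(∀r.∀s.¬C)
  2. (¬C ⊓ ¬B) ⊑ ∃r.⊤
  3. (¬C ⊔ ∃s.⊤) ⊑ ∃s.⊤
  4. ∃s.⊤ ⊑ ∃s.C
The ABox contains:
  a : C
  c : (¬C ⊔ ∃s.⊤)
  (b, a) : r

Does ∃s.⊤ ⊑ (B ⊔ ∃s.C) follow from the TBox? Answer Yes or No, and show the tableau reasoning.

1. ∃s.⊤ ⊑ (B ⊔ ∃s.C)  ⇔  (∃s.⊤ ⊓ (¬B ⊓ ∀s.¬C)) unsat w.r.t. T
   all branches close; clash {C, ¬C} at an ∃-successor
2. Hence ∃s.⊤ ⊑ (B ⊔ ∃s.C): entailed.

Yes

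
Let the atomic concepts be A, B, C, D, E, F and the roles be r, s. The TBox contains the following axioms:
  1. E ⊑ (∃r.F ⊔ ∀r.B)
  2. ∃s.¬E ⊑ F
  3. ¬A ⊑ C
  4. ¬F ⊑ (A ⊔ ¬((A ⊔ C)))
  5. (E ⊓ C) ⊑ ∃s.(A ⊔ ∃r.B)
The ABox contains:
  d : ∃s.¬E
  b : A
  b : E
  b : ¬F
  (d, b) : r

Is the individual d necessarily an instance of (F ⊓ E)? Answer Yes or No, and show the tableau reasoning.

No

1. d : (F ⊓ E)?  L(d) = {∃s.¬E} ∪ {(¬F ⊔ ¬E)}
   apply at d: ∃s.¬E⊑F
   open: L(d) ⊇ {A, F, ¬E, ∃s.¬E} (+ ∃-successors) — d ∉ (F ⊓ E) possible
2. Hence d : (F ⊓ E): not entailed.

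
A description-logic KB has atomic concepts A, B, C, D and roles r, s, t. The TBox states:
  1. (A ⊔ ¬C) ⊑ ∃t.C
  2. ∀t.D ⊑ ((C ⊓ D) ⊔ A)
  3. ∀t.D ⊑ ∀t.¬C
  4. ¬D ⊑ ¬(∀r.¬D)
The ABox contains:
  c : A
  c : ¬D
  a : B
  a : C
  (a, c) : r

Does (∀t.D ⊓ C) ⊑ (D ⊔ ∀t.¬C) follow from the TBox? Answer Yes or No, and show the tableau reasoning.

Yes

1. (∀t.D ⊓ C) ⊑ (D ⊔ ∀t.¬C)  ⇔  ((∀t.D ⊓ C) ⊓ (¬D ⊓ ∃t.C)) unsat w.r.t. T
   all branches close; clash {C, ¬C} at an ∃-successor
2. Hence (∀t.D ⊓ C) ⊑ (D ⊔ ∀t.¬C): entailed.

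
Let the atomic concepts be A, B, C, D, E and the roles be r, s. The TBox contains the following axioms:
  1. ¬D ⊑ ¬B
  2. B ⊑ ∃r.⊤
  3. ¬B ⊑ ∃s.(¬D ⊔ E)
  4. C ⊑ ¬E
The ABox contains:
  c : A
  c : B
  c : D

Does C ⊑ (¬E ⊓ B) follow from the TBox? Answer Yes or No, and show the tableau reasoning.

No

1. C ⊑ (¬E ⊓ B)  ⇔  (C ⊓ (E ⊔ ¬B)) unsat w.r.t. T
   apply at x₀: C⊑¬E
   open: L(x₀) ⊇ {C, D, ¬B, ¬E, ∃s.(¬D ⊔ E)} (+ ∃-successors)
2. Hence C ⊑ (¬E ⊓ B): not entailed.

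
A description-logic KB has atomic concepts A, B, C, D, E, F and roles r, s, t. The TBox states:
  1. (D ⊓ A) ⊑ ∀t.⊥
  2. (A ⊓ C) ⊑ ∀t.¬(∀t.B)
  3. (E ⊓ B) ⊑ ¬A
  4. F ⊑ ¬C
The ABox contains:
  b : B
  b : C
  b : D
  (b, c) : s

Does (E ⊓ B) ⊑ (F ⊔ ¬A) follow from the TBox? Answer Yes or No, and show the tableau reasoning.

Yes

1. (E ⊓ B) ⊑ (F ⊔ ¬A)  ⇔  ((E ⊓ B) ⊓ (¬F ⊓ A)) unsat w.r.t. T
   all branches close; clash {A, ¬A} at x₀
2. Hence (E ⊓ B) ⊑ (F ⊔ ¬A): entailed.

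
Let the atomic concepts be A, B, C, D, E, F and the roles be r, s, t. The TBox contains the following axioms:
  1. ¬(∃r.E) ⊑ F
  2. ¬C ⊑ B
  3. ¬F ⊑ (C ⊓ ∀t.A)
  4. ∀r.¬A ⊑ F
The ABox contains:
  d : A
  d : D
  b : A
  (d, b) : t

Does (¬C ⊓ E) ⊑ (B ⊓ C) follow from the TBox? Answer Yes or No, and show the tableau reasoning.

No

1. (¬C ⊓ E) ⊑ (B ⊓ C)  ⇔  ((¬C ⊓ E) ⊓ (¬B ⊔ ¬C)) unsat w.r.t. T
   apply at x₀: ¬C⊑B
   open: L(x₀) ⊇ {B, E, F, ¬C, ∃r.A, …} (+ ∃-successors)
2. Hence (¬C ⊓ E) ⊑ (B ⊓ C): not entailed.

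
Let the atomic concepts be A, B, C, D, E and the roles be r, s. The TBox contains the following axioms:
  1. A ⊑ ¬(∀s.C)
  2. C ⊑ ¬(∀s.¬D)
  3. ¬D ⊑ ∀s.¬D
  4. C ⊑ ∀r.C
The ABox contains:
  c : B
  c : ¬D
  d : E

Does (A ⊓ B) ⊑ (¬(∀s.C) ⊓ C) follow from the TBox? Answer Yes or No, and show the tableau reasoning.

No

1. (A ⊓ B) ⊑ (¬(∀s.C) ⊓ C)  ⇔  ((A ⊓ B) ⊓ (∀s.C ⊔ ¬C)) unsat w.r.t. T
   apply at x₀: A⊑¬(∀s.C)
   open: L(x₀) ⊇ {A, B, D, ¬C, ∃s.¬C} (+ ∃-successors)
2. Hence (A ⊓ B) ⊑ (¬(∀s.C) ⊓ C): not entailed.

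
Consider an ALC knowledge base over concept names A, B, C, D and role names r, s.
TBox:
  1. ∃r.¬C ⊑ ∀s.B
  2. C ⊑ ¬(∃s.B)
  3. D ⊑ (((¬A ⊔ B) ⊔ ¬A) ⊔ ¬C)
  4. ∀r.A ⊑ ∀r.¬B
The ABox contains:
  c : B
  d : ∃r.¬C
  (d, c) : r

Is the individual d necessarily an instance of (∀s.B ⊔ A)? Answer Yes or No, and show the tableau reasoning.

1. d : (∀s.B ⊔ A)?  L(d) = {∃r.¬C} ∪ {(∃s.¬B ⊓ ¬A)}
   clash {B, ¬B} at c — d ∈ (∀s.B ⊔ A)
2. Hence d : (∀s.B ⊔ A): entailed.

Yes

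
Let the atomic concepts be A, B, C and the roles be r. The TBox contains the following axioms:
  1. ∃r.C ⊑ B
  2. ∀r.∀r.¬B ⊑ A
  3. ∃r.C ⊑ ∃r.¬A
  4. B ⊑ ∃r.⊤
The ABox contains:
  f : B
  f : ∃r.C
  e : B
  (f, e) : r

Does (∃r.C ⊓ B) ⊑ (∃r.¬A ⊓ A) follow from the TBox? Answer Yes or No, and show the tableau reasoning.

No

1. (∃r.C ⊓ B) ⊑ (∃r.¬A ⊓ A)  ⇔  ((∃r.C ⊓ B) ⊓ (∀r.A ⊔ ¬A)) unsat w.r.t. T
   apply at x₀: ∃r.C⊑∃r.¬A; B⊑∃r.⊤
   open: L(x₀) ⊇ {B, ¬A, ∃r.C, ∃r.¬A, ∃r.∃r.B, …} (+ ∃-successors)
2. Hence (∃r.C ⊓ B) ⊑ (∃r.¬A ⊓ A): not entailed.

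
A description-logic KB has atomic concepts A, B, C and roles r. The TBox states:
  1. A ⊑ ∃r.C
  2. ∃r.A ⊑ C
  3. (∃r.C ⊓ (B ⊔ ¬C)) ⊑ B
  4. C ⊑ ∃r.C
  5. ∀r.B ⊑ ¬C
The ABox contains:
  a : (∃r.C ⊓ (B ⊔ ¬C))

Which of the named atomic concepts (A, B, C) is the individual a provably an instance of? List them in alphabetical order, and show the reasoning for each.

{B}

1. a : A?  L(a) = {(∃r.C ⊓ (B ⊔ ¬C))} ∪ {¬A}
   apply at a: (∃r.C ⊓ (B ⊔ ¬C))⊑B
   open: L(a) ⊇ {B, ¬A, ∀r.¬A, ∃r.C, ∃r.¬B} (+ ∃-successors) — a ∉ A possible
2. a : B?  L(a) = {(∃r.C ⊓ (B ⊔ ¬C))} ∪ {¬B}
   clash {C, ¬C} at a — a ∈ B
3. a : C?  L(a) = {(∃r.C ⊓ (B ⊔ ¬C))} ∪ {¬C}
   apply at a: (∃r.C ⊓ (B ⊔ ¬C))⊑B
   open: L(a) ⊇ {B, ¬C, ∀r.¬A, ∃r.C} (+ ∃-successors) — a ∉ C possible
4. Entailed for a: {B}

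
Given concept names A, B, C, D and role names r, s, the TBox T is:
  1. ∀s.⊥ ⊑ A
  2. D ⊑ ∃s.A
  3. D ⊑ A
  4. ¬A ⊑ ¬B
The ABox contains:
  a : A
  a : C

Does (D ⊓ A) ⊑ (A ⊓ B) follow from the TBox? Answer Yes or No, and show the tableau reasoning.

No

1. (D ⊓ A) ⊑ (A ⊓ B)  ⇔  ((D ⊓ A) ⊓ (¬A ⊔ ¬B)) unsat w.r.t. T
   apply at x₀: D⊑∃s.A
   open: L(x₀) ⊇ {A, D, ¬B, ∃s.A} (+ ∃-successors)
2. Hence (D ⊓ A) ⊑ (A ⊓ B): not entailed.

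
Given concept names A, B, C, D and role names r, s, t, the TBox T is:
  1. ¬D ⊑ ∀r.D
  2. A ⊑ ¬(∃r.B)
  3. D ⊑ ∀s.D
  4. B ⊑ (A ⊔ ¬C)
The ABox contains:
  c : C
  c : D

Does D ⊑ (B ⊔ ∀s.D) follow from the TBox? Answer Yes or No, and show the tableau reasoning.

Yes

1. D ⊑ (B ⊔ ∀s.D)  ⇔  (D ⊓ (¬B ⊓ ∃s.¬D)) unsat w.r.t. T
   all branches close; clash {D, ¬D} at an ∃-successor
2. Hence D ⊑ (B ⊔ ∀s.D): entailed.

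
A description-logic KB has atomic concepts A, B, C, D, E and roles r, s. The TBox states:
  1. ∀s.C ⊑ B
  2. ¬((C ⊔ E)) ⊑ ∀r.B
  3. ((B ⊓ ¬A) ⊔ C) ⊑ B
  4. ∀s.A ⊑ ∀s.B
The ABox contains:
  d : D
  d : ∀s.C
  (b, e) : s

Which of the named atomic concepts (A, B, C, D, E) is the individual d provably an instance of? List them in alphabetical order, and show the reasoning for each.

{B, D}

1. d : A?  L(d) = {D, ∀s.C} ∪ {¬A}
   apply at d: ∀s.C⊑B
   open: L(d) ⊇ {B, C, D, ¬A, ∀s.C, …} (+ ∃-successors) — d ∉ A possible
2. d : B?  L(d) = {D, ∀s.C} ∪ {¬B}
   clash {B, ¬B} at d — d ∈ B
3. d : C?  L(d) = {D, ∀s.C} ∪ {¬C}
   apply at d: ∀s.C⊑B
   open: L(d) ⊇ {B, D, E, ¬C, ∀s.C, …} (+ ∃-successors) — d ∉ C possible
4. d : D?  L(d) = {D, ∀s.C} ∪ {¬D}
   clash {D, ¬D} at d — d ∈ D
5. d : E?  L(d) = {D, ∀s.C} ∪ {¬E}
   apply at d: ∀s.C⊑B
   open: L(d) ⊇ {B, C, D, ¬E, ∀s.C, …} (+ ∃-successors) — d ∉ E possible
6. Entailed for d: {B, D}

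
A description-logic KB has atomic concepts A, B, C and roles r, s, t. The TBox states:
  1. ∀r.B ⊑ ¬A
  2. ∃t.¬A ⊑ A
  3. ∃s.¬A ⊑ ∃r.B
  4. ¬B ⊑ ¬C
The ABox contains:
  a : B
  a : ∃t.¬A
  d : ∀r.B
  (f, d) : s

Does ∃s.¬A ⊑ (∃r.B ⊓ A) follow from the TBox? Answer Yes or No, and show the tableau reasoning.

1. ∃s.¬A ⊑ (∃r.B ⊓ A)  ⇔  (∃s.¬A ⊓ (∀r.¬B ⊔ ¬A)) unsat w.r.t. T
   apply at x₀: ∃s.¬A⊑∃r.B
   open: L(x₀) ⊇ {B, ¬A, ∀t.A, ∃r.B, ∃s.¬A} (+ ∃-successors)
2. Hence ∃s.¬A ⊑ (∃r.B ⊓ A): not entailed.

No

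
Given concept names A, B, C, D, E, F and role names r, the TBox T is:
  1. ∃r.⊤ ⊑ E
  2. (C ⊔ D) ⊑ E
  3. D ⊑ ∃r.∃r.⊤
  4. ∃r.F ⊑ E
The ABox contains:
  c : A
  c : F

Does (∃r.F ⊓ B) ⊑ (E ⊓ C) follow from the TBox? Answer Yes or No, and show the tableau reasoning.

1. (∃r.F ⊓ B) ⊑ (E ⊓ C)  ⇔  ((∃r.F ⊓ B) ⊓ (¬E ⊔ ¬C)) unsat w.r.t. T
   apply at x₀: ∃r.F⊑E
   open: L(x₀) ⊇ {B, E, ¬C, ¬D, ∃r.F} (+ ∃-successors)
2. Hence (∃r.F ⊓ B) ⊑ (E ⊓ C): not entailed.

No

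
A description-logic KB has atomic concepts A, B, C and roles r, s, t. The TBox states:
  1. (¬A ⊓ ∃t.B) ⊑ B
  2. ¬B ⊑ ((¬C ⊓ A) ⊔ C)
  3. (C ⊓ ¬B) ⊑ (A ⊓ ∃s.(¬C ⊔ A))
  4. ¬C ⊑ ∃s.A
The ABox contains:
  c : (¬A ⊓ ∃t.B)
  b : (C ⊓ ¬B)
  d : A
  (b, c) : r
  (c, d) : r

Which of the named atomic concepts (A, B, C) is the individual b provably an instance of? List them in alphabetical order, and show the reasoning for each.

{A, C}

1. b : A?  L(b) = {(C ⊓ ¬B)} ∪ {¬A}
   clash {B, ¬B} at b — b ∈ A
2. b : B?  L(b) = {(C ⊓ ¬B)} ∪ {¬B}
   apply at b: ¬B⊑((¬C ⊓ A) ⊔ C); (C ⊓ ¬B)⊑(A ⊓ ∃s.(¬C ⊔ A))
   open: L(b) ⊇ {A, C, ¬B, ∃s.(¬C ⊔ A)} (+ ∃-successors) — b ∉ B possible
3. b : C?  L(b) = {(C ⊓ ¬B)} ∪ {¬C}
   clash {C, ¬C} at b — b ∈ C
4. Entailed for b: {A, C}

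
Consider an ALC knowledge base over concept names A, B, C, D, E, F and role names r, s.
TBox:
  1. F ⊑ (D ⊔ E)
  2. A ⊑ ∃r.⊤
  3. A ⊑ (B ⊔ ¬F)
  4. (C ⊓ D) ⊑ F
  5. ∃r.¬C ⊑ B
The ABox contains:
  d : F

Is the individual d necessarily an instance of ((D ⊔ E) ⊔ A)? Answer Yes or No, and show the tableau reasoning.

1. d : ((D ⊔ E) ⊔ A)?  L(d) = {F} ∪ {((¬D ⊓ ¬E) ⊓ ¬A)}
   clash {E, ¬E} at d — d ∈ ((D ⊔ E) ⊔ A)
2. Hence d : ((D ⊔ E) ⊔ A): entailed.

Yes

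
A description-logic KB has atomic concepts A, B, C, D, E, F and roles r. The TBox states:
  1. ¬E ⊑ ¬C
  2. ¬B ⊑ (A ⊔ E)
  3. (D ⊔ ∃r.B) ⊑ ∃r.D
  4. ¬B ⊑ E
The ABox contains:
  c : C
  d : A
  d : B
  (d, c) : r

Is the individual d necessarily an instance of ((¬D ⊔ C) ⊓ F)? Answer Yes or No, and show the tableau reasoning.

No

1. d : ((¬D ⊔ C) ⊓ F)?  L(d) = {A, B} ∪ {((D ⊓ ¬C) ⊔ ¬F)}
   open: L(d) ⊇ {A, B, D, E, ¬C, …} (+ ∃-successors) — d ∉ ((¬D ⊔ C) ⊓ F) possible
2. Hence d : ((¬D ⊔ C) ⊓ F): not entailed.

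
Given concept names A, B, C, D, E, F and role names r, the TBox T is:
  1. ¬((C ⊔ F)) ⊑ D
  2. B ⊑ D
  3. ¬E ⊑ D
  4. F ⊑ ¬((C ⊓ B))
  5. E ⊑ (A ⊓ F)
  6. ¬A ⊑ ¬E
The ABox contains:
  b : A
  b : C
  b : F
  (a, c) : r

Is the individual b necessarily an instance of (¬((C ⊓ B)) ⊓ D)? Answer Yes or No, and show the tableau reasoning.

No

1. b : (¬((C ⊓ B)) ⊓ D)?  L(b) = {A, C, F} ∪ {((C ⊓ B) ⊔ ¬D)}
   apply at b: F⊑¬((C ⊓ B))
   open: L(b) ⊇ {A, C, E, F, ¬B, …} — b ∉ (¬((C ⊓ B)) ⊓ D) possible
2. Hence b : (¬((C ⊓ B)) ⊓ D): not entailed.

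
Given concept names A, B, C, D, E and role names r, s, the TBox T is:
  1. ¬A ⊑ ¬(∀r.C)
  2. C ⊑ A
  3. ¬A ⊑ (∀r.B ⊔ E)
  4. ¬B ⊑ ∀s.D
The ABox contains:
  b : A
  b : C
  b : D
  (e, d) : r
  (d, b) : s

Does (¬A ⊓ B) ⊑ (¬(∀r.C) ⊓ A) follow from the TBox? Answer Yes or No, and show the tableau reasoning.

1. (¬A ⊓ B) ⊑ (¬(∀r.C) ⊓ A)  ⇔  ((¬A ⊓ B) ⊓ (∀r.C ⊔ ¬A)) unsat w.r.t. T
   apply at x₀: ¬A⊑¬(∀r.C); ¬A⊑(∀r.B ⊔ E)
   open: L(x₀) ⊇ {B, ¬A, ¬C, ∀r.B, ∃r.¬C} (+ ∃-successors)
2. Hence (¬A ⊓ B) ⊑ (¬(∀r.C) ⊓ A): not entailed.

No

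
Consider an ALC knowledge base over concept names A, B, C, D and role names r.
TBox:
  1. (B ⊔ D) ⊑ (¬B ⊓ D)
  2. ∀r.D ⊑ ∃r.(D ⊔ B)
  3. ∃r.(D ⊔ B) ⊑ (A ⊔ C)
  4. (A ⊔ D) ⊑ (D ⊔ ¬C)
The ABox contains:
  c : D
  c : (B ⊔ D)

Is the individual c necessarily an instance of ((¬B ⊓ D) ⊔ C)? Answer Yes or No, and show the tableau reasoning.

1. c : ((¬B ⊓ D) ⊔ C)?  L(c) = {D, (B ⊔ D)} ∪ {((B ⊔ ¬D) ⊓ ¬C)}
   clash {D, ¬D} at c — c ∈ ((¬B ⊓ D) ⊔ C)
2. Hence c : ((¬B ⊓ D) ⊔ C): entailed.

Yes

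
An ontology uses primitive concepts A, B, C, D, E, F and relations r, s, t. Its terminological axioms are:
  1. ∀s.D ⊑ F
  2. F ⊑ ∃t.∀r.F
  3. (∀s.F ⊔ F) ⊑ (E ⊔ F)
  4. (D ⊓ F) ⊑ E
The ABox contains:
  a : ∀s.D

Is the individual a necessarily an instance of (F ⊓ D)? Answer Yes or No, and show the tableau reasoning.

1. a : (F ⊓ D)?  L(a) = {∀s.D} ∪ {(¬F ⊔ ¬D)}
   apply at a: ∀s.D⊑F
   open: L(a) ⊇ {F, ¬D, ∀s.D, ∃t.∀r.F} (+ ∃-successors) — a ∉ (F ⊓ D) possible
2. Hence a : (F ⊓ D): not entailed.

No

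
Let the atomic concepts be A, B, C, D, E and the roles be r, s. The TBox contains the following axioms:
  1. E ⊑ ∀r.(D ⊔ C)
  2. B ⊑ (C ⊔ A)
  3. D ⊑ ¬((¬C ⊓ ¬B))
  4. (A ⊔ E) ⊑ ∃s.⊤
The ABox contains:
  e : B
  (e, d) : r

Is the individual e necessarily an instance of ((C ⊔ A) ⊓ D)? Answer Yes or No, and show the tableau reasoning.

No

1. e : ((C ⊔ A) ⊓ D)?  L(e) = {B} ∪ {((¬C ⊓ ¬A) ⊔ ¬D)}
   apply at e: B⊑(C ⊔ A)
   open: L(e) ⊇ {B, C, ¬A, ¬D, ¬E} — e ∉ ((C ⊔ A) ⊓ D) possible
2. Hence e : ((C ⊔ A) ⊓ D): not entailed.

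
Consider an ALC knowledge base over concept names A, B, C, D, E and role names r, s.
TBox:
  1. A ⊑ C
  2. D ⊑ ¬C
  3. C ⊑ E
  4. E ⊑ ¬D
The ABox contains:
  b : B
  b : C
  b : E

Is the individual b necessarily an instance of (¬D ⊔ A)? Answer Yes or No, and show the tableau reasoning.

1. b : (¬D ⊔ A)?  L(b) = {B, C, E} ∪ {(D ⊓ ¬A)}
   clash {C, ¬C} at b — b ∈ (¬D ⊔ A)
2. Hence b : (¬D ⊔ A): entailed.

Yes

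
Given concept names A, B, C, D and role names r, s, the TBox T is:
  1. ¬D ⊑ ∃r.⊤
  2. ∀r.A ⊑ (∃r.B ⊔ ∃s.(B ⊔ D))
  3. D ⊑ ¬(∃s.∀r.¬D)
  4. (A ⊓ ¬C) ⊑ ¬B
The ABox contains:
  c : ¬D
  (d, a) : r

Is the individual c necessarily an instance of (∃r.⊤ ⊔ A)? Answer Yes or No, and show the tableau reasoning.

Yes

1. c : (∃r.⊤ ⊔ A)?  L(c) = {¬D} ∪ {(∀r.⊥ ⊓ ¬A)}
   clash ⊥ at an ∃-successor — c ∈ (∃r.⊤ ⊔ A)
2. Hence c : (∃r.⊤ ⊔ A): entailed.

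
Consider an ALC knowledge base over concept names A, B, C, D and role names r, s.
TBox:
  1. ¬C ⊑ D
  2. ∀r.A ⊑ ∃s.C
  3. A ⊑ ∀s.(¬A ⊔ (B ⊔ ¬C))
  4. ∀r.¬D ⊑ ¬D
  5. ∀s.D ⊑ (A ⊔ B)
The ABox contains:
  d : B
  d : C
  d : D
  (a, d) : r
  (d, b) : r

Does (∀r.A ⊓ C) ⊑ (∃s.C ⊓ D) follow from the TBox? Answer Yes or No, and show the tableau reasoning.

No

1. (∀r.A ⊓ C) ⊑ (∃s.C ⊓ D)  ⇔  ((∀r.A ⊓ C) ⊓ (∀s.¬C ⊔ ¬D)) unsat w.r.t. T
   apply at x₀: ∀r.A⊑∃s.C
   open: L(x₀) ⊇ {C, ¬A, ¬D, ∀r.A, ∃r.D, …} (+ ∃-successors)
2. Hence (∀r.A ⊓ C) ⊑ (∃s.C ⊓ D): not entailed.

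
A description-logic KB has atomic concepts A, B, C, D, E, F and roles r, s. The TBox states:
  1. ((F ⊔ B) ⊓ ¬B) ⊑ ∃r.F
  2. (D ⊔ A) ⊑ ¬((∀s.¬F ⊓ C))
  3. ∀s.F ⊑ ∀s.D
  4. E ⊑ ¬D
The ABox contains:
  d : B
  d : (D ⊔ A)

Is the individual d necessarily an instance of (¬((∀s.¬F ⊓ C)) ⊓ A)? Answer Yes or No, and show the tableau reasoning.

No

1. d : (¬((∀s.¬F ⊓ C)) ⊓ A)?  L(d) = {B, (D ⊔ A)} ∪ {((∀s.¬F ⊓ C) ⊔ ¬A)}
   apply at d: (D ⊔ A)⊑¬((∀s.¬F ⊓ C))
   open: L(d) ⊇ {B, D, ¬A, ¬E, ∃s.F, …} (+ ∃-successors) — d ∉ (¬((∀s.¬F ⊓ C)) ⊓ A) possible
2. Hence d : (¬((∀s.¬F ⊓ C)) ⊓ A): not entailed.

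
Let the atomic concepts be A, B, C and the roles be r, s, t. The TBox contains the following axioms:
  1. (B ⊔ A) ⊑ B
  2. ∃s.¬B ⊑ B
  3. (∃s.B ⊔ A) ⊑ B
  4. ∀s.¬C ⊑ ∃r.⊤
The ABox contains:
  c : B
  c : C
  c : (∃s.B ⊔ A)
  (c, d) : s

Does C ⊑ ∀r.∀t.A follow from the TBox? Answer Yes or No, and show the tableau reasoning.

1. C ⊑ ∀r.∀t.A  ⇔  (C ⊓ ∃r.∃t.¬A) unsat w.r.t. T
   open: L(x₀) ⊇ {B, C, ∀s.B, ∃r.∃t.¬A, ∃s.C} (+ ∃-successors)
2. Hence C ⊑ ∀r.∀t.A: not entailed.

No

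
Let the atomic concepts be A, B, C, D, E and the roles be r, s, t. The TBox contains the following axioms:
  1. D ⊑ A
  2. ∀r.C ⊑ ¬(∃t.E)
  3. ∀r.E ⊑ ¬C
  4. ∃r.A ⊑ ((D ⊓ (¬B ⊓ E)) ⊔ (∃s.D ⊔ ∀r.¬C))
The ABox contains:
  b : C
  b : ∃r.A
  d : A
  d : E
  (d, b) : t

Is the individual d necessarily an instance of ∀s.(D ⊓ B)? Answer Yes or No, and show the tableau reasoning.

1. d : ∀s.(D ⊓ B)?  L(d) = {A, E} ∪ {∃s.(¬D ⊔ ¬B)}
   open: L(d) ⊇ {A, E, ∀r.¬A, ∃r.¬C, ∃r.¬E, …} (+ ∃-successors) — d ∉ ∀s.(D ⊓ B) possible
2. Hence d : ∀s.(D ⊓ B): not entailed.

No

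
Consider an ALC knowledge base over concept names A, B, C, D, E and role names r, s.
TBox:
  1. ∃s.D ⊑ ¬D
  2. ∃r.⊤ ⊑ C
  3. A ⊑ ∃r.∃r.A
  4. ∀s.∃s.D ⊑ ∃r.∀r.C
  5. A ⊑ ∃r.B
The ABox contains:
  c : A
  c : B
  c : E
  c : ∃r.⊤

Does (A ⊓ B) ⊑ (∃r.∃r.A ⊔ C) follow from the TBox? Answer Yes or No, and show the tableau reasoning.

1. (A ⊓ B) ⊑ (∃r.∃r.A ⊔ C)  ⇔  ((A ⊓ B) ⊓ (∀r.∀r.¬A ⊓ ¬C)) unsat w.r.t. T
   all branches close; clash {C, ¬C} at x₀
2. Hence (A ⊓ B) ⊑ (∃r.∃r.A ⊔ C): entailed.

Yes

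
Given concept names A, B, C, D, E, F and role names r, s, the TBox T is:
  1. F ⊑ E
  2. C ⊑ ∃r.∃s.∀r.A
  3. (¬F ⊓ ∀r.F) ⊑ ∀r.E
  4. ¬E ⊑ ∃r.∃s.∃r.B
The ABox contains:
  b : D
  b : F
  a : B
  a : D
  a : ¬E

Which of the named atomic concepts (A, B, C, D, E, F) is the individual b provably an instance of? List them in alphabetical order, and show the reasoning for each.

1. b : A?  L(b) = {D, F} ∪ {¬A}
   apply at b: F⊑E
   open: L(b) ⊇ {D, E, F, ¬A, ¬C} — b ∉ A possible
2. b : B?  L(b) = {D, F} ∪ {¬B}
   apply at b: F⊑E
   open: L(b) ⊇ {D, E, F, ¬B, ¬C} — b ∉ B possible
3. b : C?  L(b) = {D, F} ∪ {¬C}
   apply at b: F⊑E
   open: L(b) ⊇ {D, E, F, ¬C} — b ∉ C possible
4. b : D?  L(b) = {D, F} ∪ {¬D}
   clash {D, ¬D} at b — b ∈ D
5. b : E?  L(b) = {D, F} ∪ {¬E}
   clash {E, ¬E} at b — b ∈ E
6. b : F?  L(b) = {D, F} ∪ {¬F}
   clash {F, ¬F} at b — b ∈ F
7. Entailed for b: {D, E, F}

{D, E, F}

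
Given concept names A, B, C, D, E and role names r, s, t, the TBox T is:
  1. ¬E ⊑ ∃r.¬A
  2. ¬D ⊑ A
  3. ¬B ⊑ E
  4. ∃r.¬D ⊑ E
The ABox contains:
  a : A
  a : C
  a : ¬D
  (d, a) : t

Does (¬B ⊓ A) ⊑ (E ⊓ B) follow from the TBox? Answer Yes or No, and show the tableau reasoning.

1. (¬B ⊓ A) ⊑ (E ⊓ B)  ⇔  ((¬B ⊓ A) ⊓ (¬E ⊔ ¬B)) unsat w.r.t. T
   apply at x₀: ¬B⊑E
   open: L(x₀) ⊇ {A, E, ¬B}
2. Hence (¬B ⊓ A) ⊑ (E ⊓ B): not entailed.

No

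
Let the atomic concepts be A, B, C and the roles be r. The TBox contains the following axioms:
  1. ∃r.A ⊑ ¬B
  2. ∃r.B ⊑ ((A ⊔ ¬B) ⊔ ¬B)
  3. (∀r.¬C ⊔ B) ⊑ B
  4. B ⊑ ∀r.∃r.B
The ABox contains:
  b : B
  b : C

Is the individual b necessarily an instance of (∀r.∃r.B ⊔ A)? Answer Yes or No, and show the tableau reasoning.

1. b : (∀r.∃r.B ⊔ A)?  L(b) = {B, C} ∪ {(∃r.∀r.¬B ⊓ ¬A)}
   clash {B, ¬B} at b — b ∈ (∀r.∃r.B ⊔ A)
2. Hence b : (∀r.∃r.B ⊔ A): entailed.

Yes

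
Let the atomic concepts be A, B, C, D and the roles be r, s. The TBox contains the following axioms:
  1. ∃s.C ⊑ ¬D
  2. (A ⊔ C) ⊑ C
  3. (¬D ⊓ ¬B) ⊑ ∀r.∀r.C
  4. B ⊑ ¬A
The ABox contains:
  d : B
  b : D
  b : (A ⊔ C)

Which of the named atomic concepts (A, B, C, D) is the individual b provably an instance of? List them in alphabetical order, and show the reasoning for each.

{C, D}

1. b : A?  L(b) = {D, (A ⊔ C)} ∪ {¬A}
   apply at b: (A ⊔ C)⊑C
   open: L(b) ⊇ {C, D, ¬A, ∀s.¬C} — b ∉ A possible
2. b : B?  L(b) = {D, (A ⊔ C)} ∪ {¬B}
   apply at b: (A ⊔ C)⊑C
   open: L(b) ⊇ {A, C, D, ¬B, ∀s.¬C} — b ∉ B possible
3. b : C?  L(b) = {D, (A ⊔ C)} ∪ {¬C}
   clash {C, ¬C} at b — b ∈ C
4. b : D?  L(b) = {D, (A ⊔ C)} ∪ {¬D}
   clash {D, ¬D} at b — b ∈ D
5. Entailed for b: {C, D}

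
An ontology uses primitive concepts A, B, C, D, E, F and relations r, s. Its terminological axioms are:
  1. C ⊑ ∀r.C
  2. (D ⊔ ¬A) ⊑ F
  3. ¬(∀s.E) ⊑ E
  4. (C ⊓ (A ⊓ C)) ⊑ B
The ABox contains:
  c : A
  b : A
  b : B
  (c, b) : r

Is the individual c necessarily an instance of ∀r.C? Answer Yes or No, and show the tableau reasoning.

1. c : ∀r.C?  L(c) = {A} ∪ {∃r.¬C}
   open: L(c) ⊇ {A, ¬C, ¬D, ∀s.E, ∃r.¬C} (+ ∃-successors) — c ∉ ∀r.C possible
2. Hence c : ∀r.C: not entailed.

No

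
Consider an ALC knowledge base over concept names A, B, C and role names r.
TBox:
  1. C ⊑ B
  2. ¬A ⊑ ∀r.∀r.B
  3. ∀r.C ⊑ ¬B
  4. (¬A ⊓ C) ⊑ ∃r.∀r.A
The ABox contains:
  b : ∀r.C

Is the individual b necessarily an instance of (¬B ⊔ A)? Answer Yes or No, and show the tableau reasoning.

1. b : (¬B ⊔ A)?  L(b) = {∀r.C} ∪ {(B ⊓ ¬A)}
   clash {B, ¬B} at b — b ∈ (¬B ⊔ A)
2. Hence b : (¬B ⊔ A): entailed.

Yes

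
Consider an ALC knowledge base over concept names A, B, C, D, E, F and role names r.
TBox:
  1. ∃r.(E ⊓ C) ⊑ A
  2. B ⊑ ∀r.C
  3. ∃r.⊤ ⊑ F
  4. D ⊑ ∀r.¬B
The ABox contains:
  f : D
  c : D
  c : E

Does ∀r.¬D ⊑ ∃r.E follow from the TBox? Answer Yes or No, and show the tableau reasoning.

1. ∀r.¬D ⊑ ∃r.E  ⇔  (∀r.¬D ⊓ ∀r.¬E) unsat w.r.t. T
   open: L(x₀) ⊇ {¬B, ¬D, ∀r.(¬E ⊔ ¬C), ∀r.¬D, ∀r.¬E, …}
2. Hence ∀r.¬D ⊑ ∃r.E: not entailed.

No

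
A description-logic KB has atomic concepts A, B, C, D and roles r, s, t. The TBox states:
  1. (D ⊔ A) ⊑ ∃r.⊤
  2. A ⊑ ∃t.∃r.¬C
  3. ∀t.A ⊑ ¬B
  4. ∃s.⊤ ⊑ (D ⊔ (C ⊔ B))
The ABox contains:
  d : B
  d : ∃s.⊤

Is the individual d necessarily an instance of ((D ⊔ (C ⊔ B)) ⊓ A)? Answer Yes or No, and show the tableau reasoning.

No

1. d : ((D ⊔ (C ⊔ B)) ⊓ A)?  L(d) = {B, ∃s.⊤} ∪ {((¬D ⊓ (¬C ⊓ ¬B)) ⊔ ¬A)}
   apply at d: ∃s.⊤⊑(D ⊔ (C ⊔ B))
   open: L(d) ⊇ {B, ¬A, ¬D, ∃s.⊤, ∃t.¬A} (+ ∃-successors) — d ∉ ((D ⊔ (C ⊔ B)) ⊓ A) possible
2. Hence d : ((D ⊔ (C ⊔ B)) ⊓ A): not entailed.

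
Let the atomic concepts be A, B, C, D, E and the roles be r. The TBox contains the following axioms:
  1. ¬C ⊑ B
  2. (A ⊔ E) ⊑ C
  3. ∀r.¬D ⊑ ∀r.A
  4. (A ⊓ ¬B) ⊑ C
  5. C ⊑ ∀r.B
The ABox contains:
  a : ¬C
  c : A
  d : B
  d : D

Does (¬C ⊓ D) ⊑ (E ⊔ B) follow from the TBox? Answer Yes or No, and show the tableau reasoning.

1. (¬C ⊓ D) ⊑ (E ⊔ B)  ⇔  ((¬C ⊓ D) ⊓ (¬E ⊓ ¬B)) unsat w.r.t. T
   all branches close; clash {B, ¬B} at x₀
2. Hence (¬C ⊓ D) ⊑ (E ⊔ B): entailed.

Yes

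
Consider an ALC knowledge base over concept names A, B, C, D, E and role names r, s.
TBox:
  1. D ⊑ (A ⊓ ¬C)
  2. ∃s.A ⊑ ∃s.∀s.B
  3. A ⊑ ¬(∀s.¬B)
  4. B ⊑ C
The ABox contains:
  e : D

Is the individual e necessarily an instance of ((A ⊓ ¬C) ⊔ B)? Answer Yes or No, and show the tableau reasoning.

1. e : ((A ⊓ ¬C) ⊔ B)?  L(e) = {D} ∪ {((¬A ⊔ C) ⊓ ¬B)}
   clash {C, ¬C} at e — e ∈ ((A ⊓ ¬C) ⊔ B)
2. Hence e : ((A ⊓ ¬C) ⊔ B): entailed.

Yes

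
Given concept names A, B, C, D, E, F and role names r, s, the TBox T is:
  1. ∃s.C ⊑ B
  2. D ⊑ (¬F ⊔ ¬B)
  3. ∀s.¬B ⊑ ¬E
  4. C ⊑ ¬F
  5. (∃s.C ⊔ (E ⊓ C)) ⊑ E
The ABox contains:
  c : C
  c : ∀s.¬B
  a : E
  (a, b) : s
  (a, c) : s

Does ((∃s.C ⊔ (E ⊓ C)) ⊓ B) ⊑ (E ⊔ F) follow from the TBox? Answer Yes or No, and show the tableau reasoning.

1. ((∃s.C ⊔ (E ⊓ C)) ⊓ B) ⊑ (E ⊔ F)  ⇔  (((∃s.C ⊔ (E ⊓ C)) ⊓ B) ⊓ (¬E ⊓ ¬F)) unsat w.r.t. T
   all branches close; clash {E, ¬E} at x₀
2. Hence ((∃s.C ⊔ (E ⊓ C)) ⊓ B) ⊑ (E ⊔ F): entailed.

Yes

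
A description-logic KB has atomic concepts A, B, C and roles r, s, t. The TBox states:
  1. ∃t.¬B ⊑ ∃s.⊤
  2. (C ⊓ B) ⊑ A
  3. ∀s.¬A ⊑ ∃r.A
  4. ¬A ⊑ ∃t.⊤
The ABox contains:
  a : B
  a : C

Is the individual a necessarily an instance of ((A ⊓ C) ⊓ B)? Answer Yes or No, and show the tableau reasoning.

1. a : ((A ⊓ C) ⊓ B)?  L(a) = {B, C} ∪ {((¬A ⊔ ¬C) ⊔ ¬B)}
   clash {B, ¬B} at a — a ∈ ((A ⊓ C) ⊓ B)
2. Hence a : ((A ⊓ C) ⊓ B): entailed.

Yes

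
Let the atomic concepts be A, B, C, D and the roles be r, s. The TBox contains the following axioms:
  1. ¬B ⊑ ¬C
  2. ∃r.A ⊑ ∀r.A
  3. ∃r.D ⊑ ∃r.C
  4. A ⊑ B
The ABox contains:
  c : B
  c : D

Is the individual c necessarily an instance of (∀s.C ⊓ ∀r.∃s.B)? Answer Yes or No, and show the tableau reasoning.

1. c : (∀s.C ⊓ ∀r.∃s.B)?  L(c) = {B, D} ∪ {(∃s.¬C ⊔ ∃r.∀s.¬B)}
   open: L(c) ⊇ {B, D, ∀r.¬A, ∀r.¬D, ∃s.¬C} (+ ∃-successors) — c ∉ (∀s.C ⊓ ∀r.∃s.B) possible
2. Hence c : (∀s.C ⊓ ∀r.∃s.B): not entailed.

No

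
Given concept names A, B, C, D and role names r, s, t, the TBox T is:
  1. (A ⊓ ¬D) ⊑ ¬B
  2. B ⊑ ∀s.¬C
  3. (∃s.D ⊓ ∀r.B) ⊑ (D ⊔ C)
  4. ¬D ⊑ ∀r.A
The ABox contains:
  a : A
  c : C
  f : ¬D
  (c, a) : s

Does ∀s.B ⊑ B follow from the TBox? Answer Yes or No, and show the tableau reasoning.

1. ∀s.B ⊑ B  ⇔  (∀s.B ⊓ ¬B) unsat w.r.t. T
   open: L(x₀) ⊇ {D, ¬B, ∀s.B, ∀s.¬D}
2. Hence ∀s.B ⊑ B: not entailed.

No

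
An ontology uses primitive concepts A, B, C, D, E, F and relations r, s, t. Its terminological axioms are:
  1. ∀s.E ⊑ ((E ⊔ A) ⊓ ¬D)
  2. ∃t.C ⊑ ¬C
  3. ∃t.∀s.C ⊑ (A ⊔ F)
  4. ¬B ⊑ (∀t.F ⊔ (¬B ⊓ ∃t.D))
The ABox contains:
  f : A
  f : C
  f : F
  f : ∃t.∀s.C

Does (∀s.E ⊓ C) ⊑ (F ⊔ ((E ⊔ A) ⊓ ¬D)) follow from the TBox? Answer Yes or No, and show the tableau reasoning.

Yes

1. (∀s.E ⊓ C) ⊑ (F ⊔ ((E ⊔ A) ⊓ ¬D))  ⇔  ((∀s.E ⊓ C) ⊓ (¬F ⊓ ((¬E ⊓ ¬A) ⊔ D))) unsat w.r.t. T
   all branches close; clash {C, ¬C} at x₀
2. Hence (∀s.E ⊓ C) ⊑ (F ⊔ ((E ⊔ A) ⊓ ¬D)): entailed.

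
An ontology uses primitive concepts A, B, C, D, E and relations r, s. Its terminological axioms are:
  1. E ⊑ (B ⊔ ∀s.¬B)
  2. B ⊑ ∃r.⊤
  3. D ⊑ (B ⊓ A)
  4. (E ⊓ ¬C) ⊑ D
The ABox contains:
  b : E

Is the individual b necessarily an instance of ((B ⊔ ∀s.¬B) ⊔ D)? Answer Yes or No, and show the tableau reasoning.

1. b : ((B ⊔ ∀s.¬B) ⊔ D)?  L(b) = {E} ∪ {((¬B ⊓ ∃s.B) ⊓ ¬D)}
   clash {D, ¬D} at b — b ∈ ((B ⊔ ∀s.¬B) ⊔ D)
2. Hence b : ((B ⊔ ∀s.¬B) ⊔ D): entailed.

Yes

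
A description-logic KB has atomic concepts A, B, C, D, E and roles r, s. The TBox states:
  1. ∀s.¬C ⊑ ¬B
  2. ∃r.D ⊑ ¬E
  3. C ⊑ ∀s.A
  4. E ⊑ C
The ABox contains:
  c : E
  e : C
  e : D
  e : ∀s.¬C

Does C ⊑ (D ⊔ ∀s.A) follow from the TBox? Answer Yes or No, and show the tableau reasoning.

1. C ⊑ (D ⊔ ∀s.A)  ⇔  (C ⊓ (¬D ⊓ ∃s.¬A)) unsat w.r.t. T
   all branches close; clash {A, ¬A} at an ∃-successor
2. Hence C ⊑ (D ⊔ ∀s.A): entailed.

Yes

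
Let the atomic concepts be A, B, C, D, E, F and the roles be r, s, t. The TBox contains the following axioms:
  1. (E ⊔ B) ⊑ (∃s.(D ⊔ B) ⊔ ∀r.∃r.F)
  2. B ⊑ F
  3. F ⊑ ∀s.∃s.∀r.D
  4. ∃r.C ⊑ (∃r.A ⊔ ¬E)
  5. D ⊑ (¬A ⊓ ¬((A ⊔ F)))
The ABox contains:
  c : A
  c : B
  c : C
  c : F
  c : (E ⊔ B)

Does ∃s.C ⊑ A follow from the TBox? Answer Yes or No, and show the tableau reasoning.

No

1. ∃s.C ⊑ A  ⇔  (∃s.C ⊓ ¬A) unsat w.r.t. T
   open: L(x₀) ⊇ {¬A, ¬B, ¬D, ¬E, ¬F, …} (+ ∃-successors)
2. Hence ∃s.C ⊑ A: not entailed.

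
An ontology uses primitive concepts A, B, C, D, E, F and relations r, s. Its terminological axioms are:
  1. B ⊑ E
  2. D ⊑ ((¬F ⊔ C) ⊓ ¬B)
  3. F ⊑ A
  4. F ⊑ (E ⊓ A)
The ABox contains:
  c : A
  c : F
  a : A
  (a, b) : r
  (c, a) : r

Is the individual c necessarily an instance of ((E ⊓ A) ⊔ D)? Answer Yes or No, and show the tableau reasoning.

Yes

1. c : ((E ⊓ A) ⊔ D)?  L(c) = {A, F} ∪ {((¬E ⊔ ¬A) ⊓ ¬D)}
   clash {A, ¬A} at c — c ∈ ((E ⊓ A) ⊔ D)
2. Hence c : ((E ⊓ A) ⊔ D): entailed.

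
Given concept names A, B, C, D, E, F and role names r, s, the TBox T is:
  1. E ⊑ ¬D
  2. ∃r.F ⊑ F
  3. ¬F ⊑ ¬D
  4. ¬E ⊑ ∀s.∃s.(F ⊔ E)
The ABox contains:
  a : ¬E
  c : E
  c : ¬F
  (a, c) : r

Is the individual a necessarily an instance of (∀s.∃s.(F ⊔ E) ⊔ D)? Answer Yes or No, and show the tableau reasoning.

1. a : (∀s.∃s.(F ⊔ E) ⊔ D)?  L(a) = {¬E} ∪ {(∃s.∀s.(¬F ⊓ ¬E) ⊓ ¬D)}
   clash {E, ¬E} at an ∃-successor — a ∈ (∀s.∃s.(F ⊔ E) ⊔ D)
2. Hence a : (∀s.∃s.(F ⊔ E) ⊔ D): entailed.

Yes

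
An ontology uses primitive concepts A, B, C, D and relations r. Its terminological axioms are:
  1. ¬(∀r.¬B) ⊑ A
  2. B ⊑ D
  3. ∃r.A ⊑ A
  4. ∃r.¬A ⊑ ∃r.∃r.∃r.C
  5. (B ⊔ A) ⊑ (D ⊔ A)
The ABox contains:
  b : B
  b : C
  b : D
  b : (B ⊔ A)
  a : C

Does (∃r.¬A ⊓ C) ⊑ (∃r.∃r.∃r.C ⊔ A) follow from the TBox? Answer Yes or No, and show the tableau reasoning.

Yes

1. (∃r.¬A ⊓ C) ⊑ (∃r.∃r.∃r.C ⊔ A)  ⇔  ((∃r.¬A ⊓ C) ⊓ (∀r.∀r.∀r.¬C ⊓ ¬A)) unsat w.r.t. T
   all branches close; clash {A, ¬A} at x₀
2. Hence (∃r.¬A ⊓ C) ⊑ (∃r.∃r.∃r.C ⊔ A): entailed.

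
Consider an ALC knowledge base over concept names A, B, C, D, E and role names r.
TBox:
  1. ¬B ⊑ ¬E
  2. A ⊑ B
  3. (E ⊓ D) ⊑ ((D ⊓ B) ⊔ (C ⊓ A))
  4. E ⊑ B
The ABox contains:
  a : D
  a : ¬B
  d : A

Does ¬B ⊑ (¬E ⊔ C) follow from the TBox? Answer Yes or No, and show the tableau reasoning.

Yes

1. ¬B ⊑ (¬E ⊔ C)  ⇔  (¬B ⊓ (E ⊓ ¬C)) unsat w.r.t. T
   all branches close; clash {E, ¬E} at x₀
2. Hence ¬B ⊑ (¬E ⊔ C): entailed.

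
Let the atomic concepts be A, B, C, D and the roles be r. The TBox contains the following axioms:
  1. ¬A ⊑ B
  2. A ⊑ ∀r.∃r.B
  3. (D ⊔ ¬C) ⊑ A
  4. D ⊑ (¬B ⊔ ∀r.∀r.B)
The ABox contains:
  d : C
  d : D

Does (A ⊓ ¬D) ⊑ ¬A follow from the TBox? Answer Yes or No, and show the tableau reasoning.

1. (A ⊓ ¬D) ⊑ ¬A  ⇔  ((A ⊓ ¬D) ⊓ A) unsat w.r.t. T
   apply at x₀: A⊑∀r.∃r.B
   open: L(x₀) ⊇ {A, ¬D, ∀r.∃r.B}
2. Hence (A ⊓ ¬D) ⊑ ¬A: not entailed.

No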